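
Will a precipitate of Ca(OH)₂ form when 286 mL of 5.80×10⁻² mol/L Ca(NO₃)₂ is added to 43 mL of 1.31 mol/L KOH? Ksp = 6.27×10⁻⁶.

Yes

After mixing, V = 286 mL + 43 mL = 329 mL.
[Ca²⁺] = (5.80×10⁻²)(286)/329 = 5.04×10⁻² mol/L
[OH⁻] = (1.31)(43)/329 = 0.171 mol/L
Q = [Ca²⁺][OH⁻]^2 = 1.48×10⁻³
Because Q > Ksp (1.48×10⁻³ vs 6.27×10⁻⁶), a precipitate of Ca(OH)₂ forms.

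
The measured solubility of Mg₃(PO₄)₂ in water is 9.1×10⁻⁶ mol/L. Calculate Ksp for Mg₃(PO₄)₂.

Mg₃(PO₄)₂(s) ⇌ 3 Mg²⁺(aq) + 2 PO₄³⁻(aq)
For each mole of Mg₃(PO₄)₂ that dissolves per liter, [Mg²⁺] = 3s and [PO₄³⁻] = 2s; let s denote this solubility.
Ksp = [Mg²⁺]^3[PO₄³⁻]^2 = (3s)^3 · (2s)^2 = 108s^5
Ksp = 108 × (9.1×10⁻⁶)^5 = 6.7×10⁻²⁴

Ksp = 6.7×10⁻²⁴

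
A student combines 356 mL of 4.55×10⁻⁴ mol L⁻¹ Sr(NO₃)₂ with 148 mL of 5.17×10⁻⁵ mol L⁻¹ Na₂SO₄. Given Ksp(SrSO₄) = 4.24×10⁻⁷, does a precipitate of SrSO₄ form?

No

The combined volume is 504 mL.
[Sr²⁺] = (4.55×10⁻⁴)(356)/504 = 3.21×10⁻⁴ mol L⁻¹
[SO₄²⁻] = (5.17×10⁻⁵)(148)/504 = 1.52×10⁻⁵ mol L⁻¹
Q = [Sr²⁺][SO₄²⁻] = 4.88×10⁻⁹
Since Q (4.88×10⁻⁹) is less than Ksp (4.24×10⁻⁷), no SrSO₄ precipitates.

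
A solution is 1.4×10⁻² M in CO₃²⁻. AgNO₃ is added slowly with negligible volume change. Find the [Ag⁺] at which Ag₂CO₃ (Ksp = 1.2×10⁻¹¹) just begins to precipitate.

2.9×10⁻⁵ M

The threshold for precipitation is Q = Ksp.
Ag₂CO₃(s) ⇌ 2 Ag⁺(aq) + CO₃²⁻(aq)
Ksp = [Ag⁺]^2[CO₃²⁻] = [Ag⁺]^2(1.4×10⁻²)
[Ag⁺]^2 = 1.2×10⁻¹¹ / (1.4×10⁻²) = 8.6×10⁻¹⁰
[Ag⁺] = 2.9×10⁻⁵ M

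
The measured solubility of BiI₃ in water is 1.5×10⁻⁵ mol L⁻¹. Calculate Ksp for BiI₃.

Ksp = 1.4×10⁻¹⁸

BiI₃(s) ⇌ Bi³⁺(aq) + 3 I⁻(aq)
If s mol/L of BiI₃ dissolves, [Bi³⁺] = s and [I⁻] = 3s.
Ksp = [Bi³⁺][I⁻]^3 = s · (3s)^3 = 27s^4
Ksp = 27 × (1.5×10⁻⁵)^4 = 1.4×10⁻¹⁸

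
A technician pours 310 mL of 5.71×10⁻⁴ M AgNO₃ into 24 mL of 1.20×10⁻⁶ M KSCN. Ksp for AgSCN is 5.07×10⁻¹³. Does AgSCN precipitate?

The combined volume is 334 mL.
[Ag⁺] = (5.71×10⁻⁴)(310)/334 = 5.30×10⁻⁴ M
[SCN⁻] = (1.20×10⁻⁶)(24)/334 = 8.62×10⁻⁸ M
Q = [Ag⁺][SCN⁻] = 4.57×10⁻¹¹
Because Q > Ksp (4.57×10⁻¹¹ vs 5.07×10⁻¹³), a precipitate of AgSCN forms.

Yes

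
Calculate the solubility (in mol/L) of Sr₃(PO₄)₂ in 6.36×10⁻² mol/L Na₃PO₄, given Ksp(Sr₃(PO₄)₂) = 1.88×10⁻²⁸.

1.20×10⁻⁹ M

Sr₃(PO₄)₂(s) ⇌ 3 Sr²⁺(aq) + 2 PO₄³⁻(aq)
With PO₄³⁻ already at 6.36×10⁻² mol/L and s small, take [PO₄³⁻] ≈ 6.36×10⁻² mol/L and [Sr²⁺] = 3s.
Ksp = [Sr²⁺]^3[PO₄³⁻]^2 = (3s)^3(6.36×10⁻²)^2
(3s)^3 = 1.88×10⁻²⁸ / (6.36×10⁻²)^2 = 4.65×10⁻²⁶
s = 1.20×10⁻⁹ mol/L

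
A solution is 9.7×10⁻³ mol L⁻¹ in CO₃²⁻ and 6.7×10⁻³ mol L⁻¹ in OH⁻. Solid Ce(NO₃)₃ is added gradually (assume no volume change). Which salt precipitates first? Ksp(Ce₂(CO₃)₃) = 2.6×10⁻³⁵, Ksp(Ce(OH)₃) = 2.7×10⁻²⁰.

Precipitation of each salt begins when its ion product equals Ksp.
For Ce₂(CO₃)₃: [Ce³⁺] = (Ksp/[CO₃²⁻]^3)^(1/2) = 5.3×10⁻¹⁵ mol L⁻¹
For Ce(OH)₃: [Ce³⁺] = (Ksp/[OH⁻]^3) = 9.0×10⁻¹⁴ mol L⁻¹
The smaller threshold [Ce³⁺] is reached first, so Ce₂(CO₃)₃ precipitates first.

Ce₂(CO₃)₃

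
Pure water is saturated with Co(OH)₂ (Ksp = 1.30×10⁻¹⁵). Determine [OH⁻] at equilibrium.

1.38×10⁻⁵ M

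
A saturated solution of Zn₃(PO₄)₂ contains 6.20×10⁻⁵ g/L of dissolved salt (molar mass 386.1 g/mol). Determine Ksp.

Molar solubility s = (6.20×10⁻⁵ g/L) / (386.1 g/mol) = 1.6058×10⁻⁷ mol/L
Zn₃(PO₄)₂(s) ⇌ 3 Zn²⁺(aq) + 2 PO₄³⁻(aq)
Call the molar solubility s, so that [Zn²⁺] = 3s and [PO₄³⁻] = 2s.
Ksp = [Zn²⁺]^3[PO₄³⁻]^2 = (3s)^3 · (2s)^2 = 108s^5
Ksp = 108 × (1.6058×10⁻⁷)^5 = 1.15×10⁻³²

Ksp = 1.15×10⁻³²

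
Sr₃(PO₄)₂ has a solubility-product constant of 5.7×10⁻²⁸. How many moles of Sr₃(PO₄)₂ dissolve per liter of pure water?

1.4×10⁻⁶ M

Sr₃(PO₄)₂(s) ⇌ 3 Sr²⁺(aq) + 2 PO₄³⁻(aq)
For each mole of Sr₃(PO₄)₂ that dissolves per liter, [Sr²⁺] = 3s and [PO₄³⁻] = 2s; let s denote this solubility.
Ksp = [Sr²⁺]^3[PO₄³⁻]^2 = (3s)^3 · (2s)^2 = 108s^5
108s^5 = 5.7×10⁻²⁸  ⇒  s^5 = 5.3×10⁻³⁰
s = (5.3×10⁻³⁰)^(1/5) = 1.4×10⁻⁶ M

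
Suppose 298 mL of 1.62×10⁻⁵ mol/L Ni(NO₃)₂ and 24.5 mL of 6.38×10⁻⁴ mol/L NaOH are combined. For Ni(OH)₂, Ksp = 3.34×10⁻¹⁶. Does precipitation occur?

Yes

After mixing, V = 298 mL + 24.5 mL = 322.5 mL.
[Ni²⁺] = (1.62×10⁻⁵)(298)/322.5 = 1.50×10⁻⁵ mol/L
[OH⁻] = (6.38×10⁻⁴)(24.5)/322.5 = 4.85×10⁻⁵ mol/L
Q = [Ni²⁺][OH⁻]^2 = 3.52×10⁻¹⁴
Because Q > Ksp (3.52×10⁻¹⁴ vs 3.34×10⁻¹⁶), a precipitate of Ni(OH)₂ forms.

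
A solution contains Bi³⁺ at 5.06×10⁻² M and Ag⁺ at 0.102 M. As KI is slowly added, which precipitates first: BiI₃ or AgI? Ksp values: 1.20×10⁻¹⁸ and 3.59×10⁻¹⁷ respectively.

AgI

The threshold for precipitation is Q = Ksp.
For BiI₃: [I⁻] = (Ksp/[Bi³⁺])^(1/3) = 2.87×10⁻⁶ M
For AgI: [I⁻] = (Ksp/[Ag⁺]) = 3.52×10⁻¹⁶ M
The smaller threshold [I⁻] is reached first, so AgI precipitates first.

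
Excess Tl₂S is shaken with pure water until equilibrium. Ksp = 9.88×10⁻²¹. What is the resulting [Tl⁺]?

Tl₂S(s) ⇌ 2 Tl⁺(aq) + S²⁻(aq)
With molar solubility s: [Tl⁺] = 2s, [S²⁻] = s.
Ksp = [Tl⁺]^2[S²⁻] = (2s)^2 · s = 4s^3 = 9.88×10⁻²¹
s = 1.35×10⁻⁷ M
[Tl⁺] = 2s = 2.70×10⁻⁷ M

2.70×10⁻⁷ M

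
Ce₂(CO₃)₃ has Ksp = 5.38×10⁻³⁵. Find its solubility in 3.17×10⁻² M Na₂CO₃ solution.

6.50×10⁻¹⁶ M

Ce₂(CO₃)₃(s) ⇌ 2 Ce³⁺(aq) + 3 CO₃²⁻(aq)
The solution already contains CO₃²⁻ at 3.17×10⁻² M. Let s be the molar solubility of Ce₂(CO₃)₃.
[CO₃²⁻] ≈ 3.17×10⁻² M (common ion dominates); [Ce³⁺] = 2s.
Ksp = [Ce³⁺]^2[CO₃²⁻]^3 = (2s)^2(3.17×10⁻²)^3
(2s)^2 = 5.38×10⁻³⁵ / (3.17×10⁻²)^3 = 1.69×10⁻³⁰
s = 6.50×10⁻¹⁶ M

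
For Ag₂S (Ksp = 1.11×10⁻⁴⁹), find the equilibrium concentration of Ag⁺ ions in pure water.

Ag₂S(s) ⇌ 2 Ag⁺(aq) + S²⁻(aq)
If s mol/L of Ag₂S dissolves, [Ag⁺] = 2s and [S²⁻] = s.
Ksp = [Ag⁺]^2[S²⁻] = (2s)^2 · s = 4s^3 = 1.11×10⁻⁴⁹
s = 3.03×10⁻¹⁷ mol L⁻¹
[Ag⁺] = 2s = 6.06×10⁻¹⁷ mol L⁻¹

6.06×10⁻¹⁷ M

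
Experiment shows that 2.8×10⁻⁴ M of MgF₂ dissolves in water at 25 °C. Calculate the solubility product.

Ksp = 8.8×10⁻¹¹

MgF₂(s) ⇌ Mg²⁺(aq) + 2 F⁻(aq)
With molar solubility s: [Mg²⁺] = s, [F⁻] = 2s.
Ksp = [Mg²⁺][F⁻]^2 = s · (2s)^2 = 4s^3
Ksp = 4 × (2.8×10⁻⁴)^3 = 8.8×10⁻¹¹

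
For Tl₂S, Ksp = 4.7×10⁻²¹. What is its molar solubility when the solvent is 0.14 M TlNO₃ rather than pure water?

2.4×10⁻¹⁹ M

Tl₂S(s) ⇌ 2 Tl⁺(aq) + S²⁻(aq)
With Tl⁺ already at 0.14 M and s small, take [Tl⁺] ≈ 0.14 M and [S²⁻] = s.
Ksp = [Tl⁺]^2[S²⁻] = (0.14)^2s
s = 4.7×10⁻²¹ / (0.14)^2 = 2.4×10⁻¹⁹
s = 2.4×10⁻¹⁹ M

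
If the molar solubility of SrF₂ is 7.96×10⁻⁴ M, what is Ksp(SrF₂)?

Ksp = 2.02×10⁻⁹

SrF₂(s) ⇌ Sr²⁺(aq) + 2 F⁻(aq)
With molar solubility s: [Sr²⁺] = s, [F⁻] = 2s.
Ksp = [Sr²⁺][F⁻]^2 = s · (2s)^2 = 4s^3
Ksp = 4 × (7.96×10⁻⁴)^3 = 2.02×10⁻⁹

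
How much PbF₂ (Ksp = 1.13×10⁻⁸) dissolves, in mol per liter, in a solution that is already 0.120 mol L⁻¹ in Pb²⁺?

PbF₂(s) ⇌ Pb²⁺(aq) + 2 F⁻(aq)
With Pb²⁺ already at 0.120 mol L⁻¹ and s small, take [Pb²⁺] ≈ 0.120 mol L⁻¹ and [F⁻] = 2s.
Ksp = [Pb²⁺][F⁻]^2 = (0.120)(2s)^2
(2s)^2 = 1.13×10⁻⁸ / (0.120) = 9.42×10⁻⁸
s = 1.53×10⁻⁴ mol L⁻¹

1.53×10⁻⁴ M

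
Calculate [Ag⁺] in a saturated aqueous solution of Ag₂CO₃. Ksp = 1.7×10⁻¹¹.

3.2×10⁻⁴ M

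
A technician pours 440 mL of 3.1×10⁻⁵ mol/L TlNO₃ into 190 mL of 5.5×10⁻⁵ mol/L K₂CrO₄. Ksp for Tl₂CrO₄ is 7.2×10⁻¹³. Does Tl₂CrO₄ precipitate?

The combined volume is 630 mL.
[Tl⁺] = (3.1×10⁻⁵)(440)/630 = 2.2×10⁻⁵ mol/L
[CrO₄²⁻] = (5.5×10⁻⁵)(190)/630 = 1.7×10⁻⁵ mol/L
Q = [Tl⁺]^2[CrO₄²⁻] = 7.8×10⁻¹⁵
Q < Ksp (7.8×10⁻¹⁵ vs 7.2×10⁻¹³); the solution remains unsaturated and no precipitate forms.

No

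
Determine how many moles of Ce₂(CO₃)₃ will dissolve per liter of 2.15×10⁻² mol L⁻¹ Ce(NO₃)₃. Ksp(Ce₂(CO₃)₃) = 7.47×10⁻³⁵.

1.82×10⁻¹¹ M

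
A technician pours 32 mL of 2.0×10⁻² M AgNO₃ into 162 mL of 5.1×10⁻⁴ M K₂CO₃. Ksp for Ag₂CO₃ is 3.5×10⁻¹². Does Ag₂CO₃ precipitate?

After mixing, V = 32 mL + 162 mL = 194 mL.
[Ag⁺] = (2.0×10⁻²)(32)/194 = 3.3×10⁻³ M
[CO₃²⁻] = (5.1×10⁻⁴)(162)/194 = 4.3×10⁻⁴ M
Q = [Ag⁺]^2[CO₃²⁻] = 4.6×10⁻⁹
Because Q > Ksp (4.6×10⁻⁹ vs 3.5×10⁻¹²), a precipitate of Ag₂CO₃ forms.

Yes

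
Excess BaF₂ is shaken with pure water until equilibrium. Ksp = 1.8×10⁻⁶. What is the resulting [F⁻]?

1.5×10⁻² M

BaF₂(s) ⇌ Ba²⁺(aq) + 2 F⁻(aq)
Call the molar solubility s, so that [Ba²⁺] = s and [F⁻] = 2s.
Ksp = [Ba²⁺][F⁻]^2 = s · (2s)^2 = 4s^3 = 1.8×10⁻⁶
s = 7.7×10⁻³ mol/L
[F⁻] = 2s = 1.5×10⁻² mol/L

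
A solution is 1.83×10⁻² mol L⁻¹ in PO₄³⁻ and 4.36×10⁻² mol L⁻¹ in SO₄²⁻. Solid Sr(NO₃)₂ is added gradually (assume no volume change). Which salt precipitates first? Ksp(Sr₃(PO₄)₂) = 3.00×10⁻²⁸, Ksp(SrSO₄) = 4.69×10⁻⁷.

Each salt precipitates once Q = Ksp for that salt.
For Sr₃(PO₄)₂: [Sr²⁺] = (Ksp/[PO₄³⁻]^2)^(1/3) = 9.64×10⁻⁹ mol L⁻¹
For SrSO₄: [Sr²⁺] = (Ksp/[SO₄²⁻]) = 1.08×10⁻⁵ mol L⁻¹
Sr₃(PO₄)₂ requires the lower [Sr²⁺], so it precipitates first.

Sr₃(PO₄)₂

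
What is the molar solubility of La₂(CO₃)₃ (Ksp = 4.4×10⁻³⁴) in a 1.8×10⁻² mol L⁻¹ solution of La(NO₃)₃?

3.7×10⁻¹¹ M

La₂(CO₃)₃(s) ⇌ 2 La³⁺(aq) + 3 CO₃²⁻(aq)
With La³⁺ already at 1.8×10⁻² mol L⁻¹ and s small, take [La³⁺] ≈ 1.8×10⁻² mol L⁻¹ and [CO₃²⁻] = 3s.
Ksp = [La³⁺]^2[CO₃²⁻]^3 = (1.8×10⁻²)^2(3s)^3
(3s)^3 = 4.4×10⁻³⁴ / (1.8×10⁻²)^2 = 1.4×10⁻³⁰
s = 3.7×10⁻¹¹ mol L⁻¹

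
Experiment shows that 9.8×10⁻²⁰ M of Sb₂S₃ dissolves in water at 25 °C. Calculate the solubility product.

Ksp = 9.8×10⁻⁹⁴

Sb₂S₃(s) ⇌ 2 Sb³⁺(aq) + 3 S²⁻(aq)
Let s be the molar solubility. Then [Sb³⁺] = 2s and [S²⁻] = 3s.
Ksp = [Sb³⁺]^2[S²⁻]^3 = (2s)^2 · (3s)^3 = 108s^5
Ksp = 108 × (9.8×10⁻²⁰)^5 = 9.8×10⁻⁹⁴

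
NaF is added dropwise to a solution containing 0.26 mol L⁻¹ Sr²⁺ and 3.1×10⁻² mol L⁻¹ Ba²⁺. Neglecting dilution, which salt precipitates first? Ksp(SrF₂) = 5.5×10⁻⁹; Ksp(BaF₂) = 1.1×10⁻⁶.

Each salt precipitates once Q = Ksp for that salt.
For SrF₂: [F⁻] = (Ksp/[Sr²⁺])^(1/2) = 1.5×10⁻⁴ mol L⁻¹
For BaF₂: [F⁻] = (Ksp/[Ba²⁺])^(1/2) = 6.0×10⁻³ mol L⁻¹
SrF₂ requires the lower [F⁻], so it precipitates first.

SrF₂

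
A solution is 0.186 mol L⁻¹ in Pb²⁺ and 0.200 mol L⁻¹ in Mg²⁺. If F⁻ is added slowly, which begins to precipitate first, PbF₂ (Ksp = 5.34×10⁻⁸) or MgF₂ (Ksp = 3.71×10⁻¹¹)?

Precipitation begins when Q = Ksp.
For PbF₂: [F⁻] = (Ksp/[Pb²⁺])^(1/2) = 5.36×10⁻⁴ mol L⁻¹
For MgF₂: [F⁻] = (Ksp/[Mg²⁺])^(1/2) = 1.36×10⁻⁵ mol L⁻¹
The smaller threshold [F⁻] is reached first, so MgF₂ precipitates first.

MgF₂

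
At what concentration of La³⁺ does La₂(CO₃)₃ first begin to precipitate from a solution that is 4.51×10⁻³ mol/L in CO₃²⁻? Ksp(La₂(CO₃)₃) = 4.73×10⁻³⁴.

7.18×10⁻¹⁴ M

Precipitation begins when Q = Ksp.
La₂(CO₃)₃(s) ⇌ 2 La³⁺(aq) + 3 CO₃²⁻(aq)
Ksp = [La³⁺]^2[CO₃²⁻]^3 = [La³⁺]^2(4.51×10⁻³)^3
[La³⁺]^2 = 4.73×10⁻³⁴ / (4.51×10⁻³)^3 = 5.16×10⁻²⁷
[La³⁺] = 7.18×10⁻¹⁴ mol/L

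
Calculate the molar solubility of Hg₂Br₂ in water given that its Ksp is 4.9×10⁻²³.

Hg₂Br₂(s) ⇌ Hg₂²⁺(aq) + 2 Br⁻(aq)
Let s be the molar solubility. Then [Hg₂²⁺] = s and [Br⁻] = 2s.
Ksp = [Hg₂²⁺][Br⁻]^2 = s · (2s)^2 = 4s^3
4s^3 = 4.9×10⁻²³  ⇒  s^3 = 1.2×10⁻²³
s = 2.3×10⁻⁸ M

2.3×10⁻⁸ M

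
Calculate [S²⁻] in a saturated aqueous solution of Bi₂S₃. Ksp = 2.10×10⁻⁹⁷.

Bi₂S₃(s) ⇌ 2 Bi³⁺(aq) + 3 S²⁻(aq)
Call the molar solubility s, so that [Bi³⁺] = 2s and [S²⁻] = 3s.
Ksp = [Bi³⁺]^2[S²⁻]^3 = (2s)^2 · (3s)^3 = 108s^5 = 2.10×10⁻⁹⁷
s = 1.81×10⁻²⁰ mol L⁻¹
[S²⁻] = 3s = 5.43×10⁻²⁰ mol L⁻¹

5.43×10⁻²⁰ M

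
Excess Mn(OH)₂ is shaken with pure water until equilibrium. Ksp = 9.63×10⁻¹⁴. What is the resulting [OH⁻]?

5.78×10⁻⁵ M

Mn(OH)₂(s) ⇌ Mn²⁺(aq) + 2 OH⁻(aq)
Let s be the molar solubility. Then [Mn²⁺] = s and [OH⁻] = 2s.
Ksp = [Mn²⁺][OH⁻]^2 = s · (2s)^2 = 4s^3 = 9.63×10⁻¹⁴
s = 2.89×10⁻⁵ mol/L
[OH⁻] = 2s = 5.78×10⁻⁵ mol/L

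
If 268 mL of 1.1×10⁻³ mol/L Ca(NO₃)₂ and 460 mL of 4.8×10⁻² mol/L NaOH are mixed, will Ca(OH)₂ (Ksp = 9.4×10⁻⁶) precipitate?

No

The combined volume is 728 mL.
[Ca²⁺] = (1.1×10⁻³)(268)/728 = 4.0×10⁻⁴ mol/L
[OH⁻] = (4.8×10⁻²)(460)/728 = 3.0×10⁻² mol/L
Q = [Ca²⁺][OH⁻]^2 = 3.7×10⁻⁷
Since Q (3.7×10⁻⁷) is less than Ksp (9.4×10⁻⁶), no Ca(OH)₂ precipitates.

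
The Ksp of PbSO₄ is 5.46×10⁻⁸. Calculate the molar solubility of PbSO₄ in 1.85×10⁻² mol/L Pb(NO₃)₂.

2.95×10⁻⁶ M

PbSO₄(s) ⇌ Pb²⁺(aq) + SO₄²⁻(aq)
With Pb²⁺ already at 1.85×10⁻² mol/L and s small, take [Pb²⁺] ≈ 1.85×10⁻² mol/L and [SO₄²⁻] = s.
Ksp = [Pb²⁺][SO₄²⁻] = (1.85×10⁻²)s
s = 5.46×10⁻⁸ / (1.85×10⁻²) = 2.95×10⁻⁶
s = 2.95×10⁻⁶ mol/L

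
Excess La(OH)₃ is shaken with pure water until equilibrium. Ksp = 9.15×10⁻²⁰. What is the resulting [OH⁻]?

La(OH)₃(s) ⇌ La³⁺(aq) + 3 OH⁻(aq)
With molar solubility s: [La³⁺] = s, [OH⁻] = 3s.
Ksp = [La³⁺][OH⁻]^3 = s · (3s)^3 = 27s^4 = 9.15×10⁻²⁰
s = 7.63×10⁻⁶ mol/L
[OH⁻] = 3s = 2.29×10⁻⁵ mol/L

2.29×10⁻⁵ M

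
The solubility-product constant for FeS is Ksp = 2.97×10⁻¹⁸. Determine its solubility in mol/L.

1.72×10⁻⁹ M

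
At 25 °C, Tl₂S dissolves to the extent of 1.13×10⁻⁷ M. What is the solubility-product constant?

Ksp = 5.77×10⁻²¹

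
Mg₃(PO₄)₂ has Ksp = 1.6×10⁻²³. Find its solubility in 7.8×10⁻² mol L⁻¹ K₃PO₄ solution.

4.6×10⁻⁸ M

Mg₃(PO₄)₂(s) ⇌ 3 Mg²⁺(aq) + 2 PO₄³⁻(aq)
Let s be the solubility of Mg₃(PO₄)₂ here. The common ion gives [PO₄³⁻] ≈ 7.8×10⁻² mol L⁻¹, and [Mg²⁺] = 3s.
Ksp = [Mg²⁺]^3[PO₄³⁻]^2 = (3s)^3(7.8×10⁻²)^2
(3s)^3 = 1.6×10⁻²³ / (7.8×10⁻²)^2 = 2.6×10⁻²¹
s = 4.6×10⁻⁸ mol L⁻¹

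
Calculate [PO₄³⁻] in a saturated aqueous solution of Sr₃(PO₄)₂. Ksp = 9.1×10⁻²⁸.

3.1×10⁻⁶ M

Sr₃(PO₄)₂(s) ⇌ 3 Sr²⁺(aq) + 2 PO₄³⁻(aq)
If s mol/L of Sr₃(PO₄)₂ dissolves, [Sr²⁺] = 3s and [PO₄³⁻] = 2s.
Ksp = [Sr²⁺]^3[PO₄³⁻]^2 = (3s)^3 · (2s)^2 = 108s^5 = 9.1×10⁻²⁸
s = 1.5×10⁻⁶ mol/L
[PO₄³⁻] = 2s = 3.1×10⁻⁶ mol/L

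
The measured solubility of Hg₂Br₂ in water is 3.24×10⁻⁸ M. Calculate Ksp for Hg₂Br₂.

Ksp = 1.36×10⁻²²

Hg₂Br₂(s) ⇌ Hg₂²⁺(aq) + 2 Br⁻(aq)
Call the molar solubility s, so that [Hg₂²⁺] = s and [Br⁻] = 2s.
Ksp = [Hg₂²⁺][Br⁻]^2 = s · (2s)^2 = 4s^3
Ksp = 4 × (3.24×10⁻⁸)^3 = 1.36×10⁻²²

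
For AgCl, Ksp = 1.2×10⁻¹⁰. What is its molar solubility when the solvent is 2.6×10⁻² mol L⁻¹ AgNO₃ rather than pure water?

4.6×10⁻⁹ M

AgCl(s) ⇌ Ag⁺(aq) + Cl⁻(aq)
Ag⁺ is already present at 2.6×10⁻² mol L⁻¹. If s mol/L of AgCl dissolves, [Cl⁻] = s while [Ag⁺] ≈ 2.6×10⁻² mol L⁻¹.
Ksp = [Ag⁺][Cl⁻] = (2.6×10⁻²)s
s = 1.2×10⁻¹⁰ / (2.6×10⁻²) = 4.6×10⁻⁹
s = 4.6×10⁻⁹ mol L⁻¹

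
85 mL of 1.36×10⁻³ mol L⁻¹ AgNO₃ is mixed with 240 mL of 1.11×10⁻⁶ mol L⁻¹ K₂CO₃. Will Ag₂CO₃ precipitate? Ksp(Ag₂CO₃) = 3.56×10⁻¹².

Total volume after mixing = 85 + 240 = 325 mL.
[Ag⁺] = (1.36×10⁻³)(85)/325 = 3.56×10⁻⁴ mol L⁻¹
[CO₃²⁻] = (1.11×10⁻⁶)(240)/325 = 8.20×10⁻⁷ mol L⁻¹
Q = [Ag⁺]^2[CO₃²⁻] = 1.04×10⁻¹³
Since Q (1.04×10⁻¹³) is less than Ksp (3.56×10⁻¹²), no Ag₂CO₃ precipitates.

No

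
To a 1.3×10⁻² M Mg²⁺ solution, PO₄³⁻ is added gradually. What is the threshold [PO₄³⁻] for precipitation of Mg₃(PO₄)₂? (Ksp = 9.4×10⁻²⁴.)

2.1×10⁻⁹ M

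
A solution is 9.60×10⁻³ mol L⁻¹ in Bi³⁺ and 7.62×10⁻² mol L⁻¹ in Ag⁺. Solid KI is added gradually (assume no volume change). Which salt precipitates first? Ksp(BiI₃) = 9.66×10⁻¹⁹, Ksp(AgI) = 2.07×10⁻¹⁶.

AgI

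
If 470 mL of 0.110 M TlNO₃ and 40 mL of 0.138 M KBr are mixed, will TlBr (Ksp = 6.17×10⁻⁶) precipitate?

Yes

After mixing, V = 470 mL + 40 mL = 510 mL.
[Tl⁺] = (0.110)(470)/510 = 0.101 M
[Br⁻] = (0.138)(40)/510 = 1.08×10⁻² M
Q = [Tl⁺][Br⁻] = 1.10×10⁻³
Since Q (1.10×10⁻³) exceeds Ksp (6.17×10⁻⁶), TlBr will precipitate.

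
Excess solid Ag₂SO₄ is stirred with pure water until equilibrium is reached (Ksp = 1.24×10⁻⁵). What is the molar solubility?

1.46×10⁻² M

Ag₂SO₄(s) ⇌ 2 Ag⁺(aq) + SO₄²⁻(aq)
Let s be the molar solubility. Then [Ag⁺] = 2s and [SO₄²⁻] = s.
Ksp = [Ag⁺]^2[SO₄²⁻] = (2s)^2 · s = 4s^3
4s^3 = 1.24×10⁻⁵  ⇒  s^3 = 3.10×10⁻⁶
s = 1.46×10⁻² M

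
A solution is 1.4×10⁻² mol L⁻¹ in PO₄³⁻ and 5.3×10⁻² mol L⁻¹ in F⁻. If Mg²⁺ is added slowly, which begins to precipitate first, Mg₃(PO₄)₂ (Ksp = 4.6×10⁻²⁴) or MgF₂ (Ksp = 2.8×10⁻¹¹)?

MgF₂

The threshold for precipitation is Q = Ksp.
For Mg₃(PO₄)₂: [Mg²⁺] = (Ksp/[PO₄³⁻]^2)^(1/3) = 2.9×10⁻⁷ mol L⁻¹
For MgF₂: [Mg²⁺] = (Ksp/[F⁻]^2) = 1.0×10⁻⁸ mol L⁻¹
The smaller threshold [Mg²⁺] is reached first, so MgF₂ precipitates first.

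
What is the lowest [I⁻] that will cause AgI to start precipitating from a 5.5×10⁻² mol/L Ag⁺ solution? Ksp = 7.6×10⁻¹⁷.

Each salt precipitates once Q = Ksp for that salt.
AgI(s) ⇌ Ag⁺(aq) + I⁻(aq)
Ksp = [Ag⁺][I⁻] = [I⁻](5.5×10⁻²)
[I⁻] = 7.6×10⁻¹⁷ / (5.5×10⁻²) = 1.4×10⁻¹⁵
[I⁻] = 1.4×10⁻¹⁵ mol/L

1.4×10⁻¹⁵ M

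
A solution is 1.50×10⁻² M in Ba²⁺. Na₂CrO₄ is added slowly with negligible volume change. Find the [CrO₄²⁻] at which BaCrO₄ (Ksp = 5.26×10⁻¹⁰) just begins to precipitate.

3.51×10⁻⁸ M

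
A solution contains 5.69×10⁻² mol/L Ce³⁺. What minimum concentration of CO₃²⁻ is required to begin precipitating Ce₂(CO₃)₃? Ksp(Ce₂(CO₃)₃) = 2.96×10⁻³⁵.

Precipitation begins when Q = Ksp.
Ce₂(CO₃)₃(s) ⇌ 2 Ce³⁺(aq) + 3 CO₃²⁻(aq)
Ksp = [Ce³⁺]^2[CO₃²⁻]^3 = [CO₃²⁻]^3(5.69×10⁻²)^2
[CO₃²⁻]^3 = 2.96×10⁻³⁵ / (5.69×10⁻²)^2 = 9.14×10⁻³³
[CO₃²⁻] = 2.09×10⁻¹¹ mol/L

2.09×10⁻¹¹ M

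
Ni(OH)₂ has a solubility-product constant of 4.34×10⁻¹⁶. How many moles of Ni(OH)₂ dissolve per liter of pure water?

Ni(OH)₂(s) ⇌ Ni²⁺(aq) + 2 OH⁻(aq)
For each mole of Ni(OH)₂ that dissolves per liter, [Ni²⁺] = s and [OH⁻] = 2s; let s denote this solubility.
Ksp = [Ni²⁺][OH⁻]^2 = s · (2s)^2 = 4s^3
4s^3 = 4.34×10⁻¹⁶  ⇒  s^3 = 1.09×10⁻¹⁶
s = (1.09×10⁻¹⁶)^(1/3) = 4.77×10⁻⁶ mol/L

4.77×10⁻⁶ M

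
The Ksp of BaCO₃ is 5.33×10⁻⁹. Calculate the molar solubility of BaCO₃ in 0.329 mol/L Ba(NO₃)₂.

1.62×10⁻⁸ M

BaCO₃(s) ⇌ Ba²⁺(aq) + CO₃²⁻(aq)
Ba²⁺ is already present at 0.329 mol/L. If s mol/L of BaCO₃ dissolves, [CO₃²⁻] = s while [Ba²⁺] ≈ 0.329 mol/L.
Ksp = [Ba²⁺][CO₃²⁻] = (0.329)s
s = 5.33×10⁻⁹ / (0.329) = 1.62×10⁻⁸
s = 1.62×10⁻⁸ mol/L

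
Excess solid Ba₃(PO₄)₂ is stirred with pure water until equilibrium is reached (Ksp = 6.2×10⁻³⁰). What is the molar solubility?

Ba₃(PO₄)₂(s) ⇌ 3 Ba²⁺(aq) + 2 PO₄³⁻(aq)
Call the molar solubility s, so that [Ba²⁺] = 3s and [PO₄³⁻] = 2s.
Ksp = [Ba²⁺]^3[PO₄³⁻]^2 = (3s)^3 · (2s)^2 = 108s^5
108s^5 = 6.2×10⁻³⁰  ⇒  s^5 = 5.7×10⁻³²
s = (5.7×10⁻³²)^(1/5) = 5.6×10⁻⁷ M

5.6×10⁻⁷ M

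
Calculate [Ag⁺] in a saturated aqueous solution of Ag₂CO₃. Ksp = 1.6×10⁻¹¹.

Ag₂CO₃(s) ⇌ 2 Ag⁺(aq) + CO₃²⁻(aq)
For each mole of Ag₂CO₃ that dissolves per liter, [Ag⁺] = 2s and [CO₃²⁻] = s; let s denote this solubility.
Ksp = [Ag⁺]^2[CO₃²⁻] = (2s)^2 · s = 4s^3 = 1.6×10⁻¹¹
s = 1.6×10⁻⁴ mol L⁻¹
[Ag⁺] = 2s = 3.2×10⁻⁴ mol L⁻¹

3.2×10⁻⁴ M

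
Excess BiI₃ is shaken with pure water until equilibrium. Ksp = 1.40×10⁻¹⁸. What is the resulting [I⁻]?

4.53×10⁻⁵ M

BiI₃(s) ⇌ Bi³⁺(aq) + 3 I⁻(aq)
For each mole of BiI₃ that dissolves per liter, [Bi³⁺] = s and [I⁻] = 3s; let s denote this solubility.
Ksp = [Bi³⁺][I⁻]^3 = s · (3s)^3 = 27s^4 = 1.40×10⁻¹⁸
s = 1.51×10⁻⁵ mol/L
[I⁻] = 3s = 4.53×10⁻⁵ mol/L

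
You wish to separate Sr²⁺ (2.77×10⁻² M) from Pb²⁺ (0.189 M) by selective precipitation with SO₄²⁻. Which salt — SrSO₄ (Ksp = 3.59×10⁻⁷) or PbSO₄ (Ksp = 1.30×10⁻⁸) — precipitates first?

PbSO₄

A salt starts to precipitate once the ion product Q reaches its Ksp.
For SrSO₄: [SO₄²⁻] = (Ksp/[Sr²⁺]) = 1.30×10⁻⁵ M
For PbSO₄: [SO₄²⁻] = (Ksp/[Pb²⁺]) = 6.88×10⁻⁸ M
The smaller threshold [SO₄²⁻] is reached first, so PbSO₄ precipitates first.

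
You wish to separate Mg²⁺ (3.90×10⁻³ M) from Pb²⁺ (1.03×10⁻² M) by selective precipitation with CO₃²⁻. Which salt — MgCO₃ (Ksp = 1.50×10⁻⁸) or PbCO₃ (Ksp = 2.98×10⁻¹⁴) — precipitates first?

PbCO₃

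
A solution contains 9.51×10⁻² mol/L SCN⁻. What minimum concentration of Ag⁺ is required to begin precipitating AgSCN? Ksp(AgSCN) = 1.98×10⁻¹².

Precipitation of each salt begins when its ion product equals Ksp.
AgSCN(s) ⇌ Ag⁺(aq) + SCN⁻(aq)
Ksp = [Ag⁺][SCN⁻] = [Ag⁺](9.51×10⁻²)
[Ag⁺] = 1.98×10⁻¹² / (9.51×10⁻²) = 2.08×10⁻¹¹
[Ag⁺] = 2.08×10⁻¹¹ mol/L

2.08×10⁻¹¹ M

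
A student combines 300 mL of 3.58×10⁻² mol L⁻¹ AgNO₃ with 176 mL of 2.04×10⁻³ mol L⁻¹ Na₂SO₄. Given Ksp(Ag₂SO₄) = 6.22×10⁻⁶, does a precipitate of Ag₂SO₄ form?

No

After mixing, V = 300 mL + 176 mL = 476 mL.
[Ag⁺] = (3.58×10⁻²)(300)/476 = 2.26×10⁻² mol L⁻¹
[SO₄²⁻] = (2.04×10⁻³)(176)/476 = 7.54×10⁻⁴ mol L⁻¹
Q = [Ag⁺]^2[SO₄²⁻] = 3.84×10⁻⁷
Q = 3.84×10⁻⁷ < Ksp = 6.22×10⁻⁶, so the solution is unsaturated and no precipitate forms.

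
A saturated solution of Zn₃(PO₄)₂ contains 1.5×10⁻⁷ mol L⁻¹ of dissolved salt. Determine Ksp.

Ksp = 8.2×10⁻³³

Zn₃(PO₄)₂(s) ⇌ 3 Zn²⁺(aq) + 2 PO₄³⁻(aq)
With molar solubility s: [Zn²⁺] = 3s, [PO₄³⁻] = 2s.
Ksp = [Zn²⁺]^3[PO₄³⁻]^2 = (3s)^3 · (2s)^2 = 108s^5
Ksp = 108 × (1.5×10⁻⁷)^5 = 8.2×10⁻³³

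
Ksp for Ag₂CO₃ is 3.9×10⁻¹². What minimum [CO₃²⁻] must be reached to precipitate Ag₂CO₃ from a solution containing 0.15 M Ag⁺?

Precipitation of each salt begins when its ion product equals Ksp.
Ag₂CO₃(s) ⇌ 2 Ag⁺(aq) + CO₃²⁻(aq)
Ksp = [Ag⁺]^2[CO₃²⁻] = [CO₃²⁻](0.15)^2
[CO₃²⁻] = 3.9×10⁻¹² / (0.15)^2 = 1.7×10⁻¹⁰
[CO₃²⁻] = 1.7×10⁻¹⁰ M

1.7×10⁻¹⁰ M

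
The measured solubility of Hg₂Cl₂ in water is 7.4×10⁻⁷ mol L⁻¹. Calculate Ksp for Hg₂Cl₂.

Ksp = 1.6×10⁻¹⁸

Hg₂Cl₂(s) ⇌ Hg₂²⁺(aq) + 2 Cl⁻(aq)
For each mole of Hg₂Cl₂ that dissolves per liter, [Hg₂²⁺] = s and [Cl⁻] = 2s; let s denote this solubility.
Ksp = [Hg₂²⁺][Cl⁻]^2 = s · (2s)^2 = 4s^3
Ksp = 4 × (7.4×10⁻⁷)^3 = 1.6×10⁻¹⁸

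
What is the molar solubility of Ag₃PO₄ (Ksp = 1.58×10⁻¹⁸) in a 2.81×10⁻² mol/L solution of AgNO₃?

7.12×10⁻¹⁴ M

Ag₃PO₄(s) ⇌ 3 Ag⁺(aq) + PO₄³⁻(aq)
The solution already contains Ag⁺ at 2.81×10⁻² mol/L. Let s be the molar solubility of Ag₃PO₄.
[Ag⁺] ≈ 2.81×10⁻² mol/L (common ion dominates); [PO₄³⁻] = s.
Ksp = [Ag⁺]^3[PO₄³⁻] = (2.81×10⁻²)^3s
s = 1.58×10⁻¹⁸ / (2.81×10⁻²)^3 = 7.12×10⁻¹⁴
s = 7.12×10⁻¹⁴ mol/L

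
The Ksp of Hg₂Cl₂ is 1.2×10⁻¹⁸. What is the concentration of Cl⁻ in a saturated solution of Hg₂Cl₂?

Hg₂Cl₂(s) ⇌ Hg₂²⁺(aq) + 2 Cl⁻(aq)
If s mol/L of Hg₂Cl₂ dissolves, [Hg₂²⁺] = s and [Cl⁻] = 2s.
Ksp = [Hg₂²⁺][Cl⁻]^2 = s · (2s)^2 = 4s^3 = 1.2×10⁻¹⁸
s = 6.7×10⁻⁷ mol/L
[Cl⁻] = 2s = 1.3×10⁻⁶ mol/L

1.3×10⁻⁶ M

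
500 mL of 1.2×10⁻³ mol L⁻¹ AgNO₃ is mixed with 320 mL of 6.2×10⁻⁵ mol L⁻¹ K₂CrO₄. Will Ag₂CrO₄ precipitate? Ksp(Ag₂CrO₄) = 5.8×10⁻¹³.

Yes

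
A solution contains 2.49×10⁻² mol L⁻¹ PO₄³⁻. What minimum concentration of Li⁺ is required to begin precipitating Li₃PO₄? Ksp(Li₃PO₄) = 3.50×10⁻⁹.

Each salt precipitates once Q = Ksp for that salt.
Li₃PO₄(s) ⇌ 3 Li⁺(aq) + PO₄³⁻(aq)
Ksp = [Li⁺]^3[PO₄³⁻] = [Li⁺]^3(2.49×10⁻²)
[Li⁺]^3 = 3.50×10⁻⁹ / (2.49×10⁻²) = 1.41×10⁻⁷
[Li⁺] = 5.20×10⁻³ mol L⁻¹

5.20×10⁻³ M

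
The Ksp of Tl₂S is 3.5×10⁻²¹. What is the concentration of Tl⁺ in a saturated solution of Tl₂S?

1.9×10⁻⁷ M

Tl₂S(s) ⇌ 2 Tl⁺(aq) + S²⁻(aq)
For each mole of Tl₂S that dissolves per liter, [Tl⁺] = 2s and [S²⁻] = s; let s denote this solubility.
Ksp = [Tl⁺]^2[S²⁻] = (2s)^2 · s = 4s^3 = 3.5×10⁻²¹
s = 9.6×10⁻⁸ mol/L
[Tl⁺] = 2s = 1.9×10⁻⁷ mol/L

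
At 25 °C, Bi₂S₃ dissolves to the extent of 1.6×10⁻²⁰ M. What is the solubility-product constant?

Bi₂S₃(s) ⇌ 2 Bi³⁺(aq) + 3 S²⁻(aq)
Let s be the molar solubility. Then [Bi³⁺] = 2s and [S²⁻] = 3s.
Ksp = [Bi³⁺]^2[S²⁻]^3 = (2s)^2 · (3s)^3 = 108s^5
Ksp = 108 × (1.6×10⁻²⁰)^5 = 1.1×10⁻⁹⁷

Ksp = 1.1×10⁻⁹⁷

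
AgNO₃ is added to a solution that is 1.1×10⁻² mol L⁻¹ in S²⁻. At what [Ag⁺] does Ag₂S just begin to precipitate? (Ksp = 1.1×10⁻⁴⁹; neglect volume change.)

Each salt precipitates once Q = Ksp for that salt.
Ag₂S(s) ⇌ 2 Ag⁺(aq) + S²⁻(aq)
Ksp = [Ag⁺]^2[S²⁻] = [Ag⁺]^2(1.1×10⁻²)
[Ag⁺]^2 = 1.1×10⁻⁴⁹ / (1.1×10⁻²) = 1.0×10⁻⁴⁷
[Ag⁺] = 3.2×10⁻²⁴ mol L⁻¹

3.2×10⁻²⁴ M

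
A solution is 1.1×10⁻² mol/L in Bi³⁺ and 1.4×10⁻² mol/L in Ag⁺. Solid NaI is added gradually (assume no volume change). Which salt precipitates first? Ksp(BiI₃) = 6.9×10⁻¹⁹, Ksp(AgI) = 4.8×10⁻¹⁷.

The threshold for precipitation is Q = Ksp.
For BiI₃: [I⁻] = (Ksp/[Bi³⁺])^(1/3) = 4.0×10⁻⁶ mol/L
For AgI: [I⁻] = (Ksp/[Ag⁺]) = 3.4×10⁻¹⁵ mol/L
AgI requires the lower [I⁻], so it precipitates first.

AgI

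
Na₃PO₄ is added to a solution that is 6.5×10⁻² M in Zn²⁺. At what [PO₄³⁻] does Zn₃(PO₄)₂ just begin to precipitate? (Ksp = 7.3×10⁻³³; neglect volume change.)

Each salt precipitates once Q = Ksp for that salt.
Zn₃(PO₄)₂(s) ⇌ 3 Zn²⁺(aq) + 2 PO₄³⁻(aq)
Ksp = [Zn²⁺]^3[PO₄³⁻]^2 = [PO₄³⁻]^2(6.5×10⁻²)^3
[PO₄³⁻]^2 = 7.3×10⁻³³ / (6.5×10⁻²)^3 = 2.7×10⁻²⁹
[PO₄³⁻] = 5.2×10⁻¹⁵ M

5.2×10⁻¹⁵ M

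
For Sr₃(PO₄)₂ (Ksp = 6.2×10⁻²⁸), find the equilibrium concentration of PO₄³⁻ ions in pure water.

2.8×10⁻⁶ M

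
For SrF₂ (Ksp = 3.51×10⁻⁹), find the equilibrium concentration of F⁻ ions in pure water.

SrF₂(s) ⇌ Sr²⁺(aq) + 2 F⁻(aq)
Call the molar solubility s, so that [Sr²⁺] = s and [F⁻] = 2s.
Ksp = [Sr²⁺][F⁻]^2 = s · (2s)^2 = 4s^3 = 3.51×10⁻⁹
s = 9.57×10⁻⁴ M
[F⁻] = 2s = 1.91×10⁻³ M

1.91×10⁻³ M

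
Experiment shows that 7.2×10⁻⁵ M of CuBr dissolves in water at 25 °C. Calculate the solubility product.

Ksp = 5.2×10⁻⁹

CuBr(s) ⇌ Cu⁺(aq) + Br⁻(aq)
For each mole of CuBr that dissolves per liter, [Cu⁺] = s and [Br⁻] = s; let s denote this solubility.
Ksp = [Cu⁺][Br⁻] = s · s = s^2
Ksp = (7.2×10⁻⁵)^2 = 5.2×10⁻⁹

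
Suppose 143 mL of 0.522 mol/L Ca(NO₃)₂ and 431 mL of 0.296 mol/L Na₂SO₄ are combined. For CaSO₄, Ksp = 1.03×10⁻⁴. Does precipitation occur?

Yes

Total volume after mixing = 143 + 431 = 574 mL.
[Ca²⁺] = (0.522)(143)/574 = 0.130 mol/L
[SO₄²⁻] = (0.296)(431)/574 = 0.222 mol/L
Q = [Ca²⁺][SO₄²⁻] = 2.89×10⁻²
Since Q (2.89×10⁻²) exceeds Ksp (1.03×10⁻⁴), CaSO₄ will precipitate.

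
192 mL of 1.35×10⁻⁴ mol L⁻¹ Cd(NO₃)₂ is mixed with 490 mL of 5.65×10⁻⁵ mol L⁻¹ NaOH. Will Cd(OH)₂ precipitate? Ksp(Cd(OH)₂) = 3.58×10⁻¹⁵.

Yes

The combined volume is 682 mL.
[Cd²⁺] = (1.35×10⁻⁴)(192)/682 = 3.80×10⁻⁵ mol L⁻¹
[OH⁻] = (5.65×10⁻⁵)(490)/682 = 4.06×10⁻⁵ mol L⁻¹
Q = [Cd²⁺][OH⁻]^2 = 6.26×10⁻¹⁴
Because Q > Ksp (6.26×10⁻¹⁴ vs 3.58×10⁻¹⁵), a precipitate of Cd(OH)₂ forms.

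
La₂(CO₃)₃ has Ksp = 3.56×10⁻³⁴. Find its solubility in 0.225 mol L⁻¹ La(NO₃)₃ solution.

6.39×10⁻¹² M

La₂(CO₃)₃(s) ⇌ 2 La³⁺(aq) + 3 CO₃²⁻(aq)
With La³⁺ already at 0.225 mol L⁻¹ and s small, take [La³⁺] ≈ 0.225 mol L⁻¹ and [CO₃²⁻] = 3s.
Ksp = [La³⁺]^2[CO₃²⁻]^3 = (0.225)^2(3s)^3
(3s)^3 = 3.56×10⁻³⁴ / (0.225)^2 = 7.03×10⁻³³
s = 6.39×10⁻¹² mol L⁻¹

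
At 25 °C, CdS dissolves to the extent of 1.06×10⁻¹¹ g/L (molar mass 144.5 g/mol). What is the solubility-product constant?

Convert to molarity: s = 1.06×10⁻¹¹ / 144.5 = 7.3356×10⁻¹⁴ mol/L
CdS(s) ⇌ Cd²⁺(aq) + S²⁻(aq)
For each mole of CdS that dissolves per liter, [Cd²⁺] = s and [S²⁻] = s; let s denote this solubility.
Ksp = [Cd²⁺][S²⁻] = s · s = s^2
Ksp = (7.3356×10⁻¹⁴)^2 = 5.38×10⁻²⁷

Ksp = 5.38×10⁻²⁷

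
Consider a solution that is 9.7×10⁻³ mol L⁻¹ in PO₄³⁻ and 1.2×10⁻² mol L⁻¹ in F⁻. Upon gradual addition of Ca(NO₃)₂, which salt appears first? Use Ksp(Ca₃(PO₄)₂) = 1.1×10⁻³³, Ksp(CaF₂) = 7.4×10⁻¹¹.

The threshold for precipitation is Q = Ksp.
For Ca₃(PO₄)₂: [Ca²⁺] = (Ksp/[PO₄³⁻]^2)^(1/3) = 2.3×10⁻¹⁰ mol L⁻¹
For CaF₂: [Ca²⁺] = (Ksp/[F⁻]^2) = 5.1×10⁻⁷ mol L⁻¹
Since Ca₃(PO₄)₂ needs less Ca²⁺ to reach saturation, it precipitates first.

Ca₃(PO₄)₂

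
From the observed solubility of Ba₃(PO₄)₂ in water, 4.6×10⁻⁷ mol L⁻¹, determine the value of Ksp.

Ksp = 2.2×10⁻³⁰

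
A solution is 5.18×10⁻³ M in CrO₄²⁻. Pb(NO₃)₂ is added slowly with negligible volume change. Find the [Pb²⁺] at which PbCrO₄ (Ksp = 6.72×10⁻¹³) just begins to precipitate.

1.30×10⁻¹⁰ M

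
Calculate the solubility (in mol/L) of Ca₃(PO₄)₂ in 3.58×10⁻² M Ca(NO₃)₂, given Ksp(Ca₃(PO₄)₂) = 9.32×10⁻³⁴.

2.25×10⁻¹⁵ M

Ca₃(PO₄)₂(s) ⇌ 3 Ca²⁺(aq) + 2 PO₄³⁻(aq)
Ca²⁺ is already present at 3.58×10⁻² M. If s mol/L of Ca₃(PO₄)₂ dissolves, [PO₄³⁻] = 2s while [Ca²⁺] ≈ 3.58×10⁻² M.
Ksp = [Ca²⁺]^3[PO₄³⁻]^2 = (3.58×10⁻²)^3(2s)^2
(2s)^2 = 9.32×10⁻³⁴ / (3.58×10⁻²)^3 = 2.03×10⁻²⁹
s = 2.25×10⁻¹⁵ M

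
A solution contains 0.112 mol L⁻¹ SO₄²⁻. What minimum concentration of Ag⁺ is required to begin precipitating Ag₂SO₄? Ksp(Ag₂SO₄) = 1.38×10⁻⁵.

1.11×10⁻² M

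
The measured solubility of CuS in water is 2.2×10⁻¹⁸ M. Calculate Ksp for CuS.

CuS(s) ⇌ Cu²⁺(aq) + S²⁻(aq)
For each mole of CuS that dissolves per liter, [Cu²⁺] = s and [S²⁻] = s; let s denote this solubility.
Ksp = [Cu²⁺][S²⁻] = s · s = s^2
Ksp = (2.2×10⁻¹⁸)^2 = 4.8×10⁻³⁶

Ksp = 4.8×10⁻³⁶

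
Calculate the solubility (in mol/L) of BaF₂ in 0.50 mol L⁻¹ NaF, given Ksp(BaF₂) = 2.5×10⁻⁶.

1.0×10⁻⁵ M

BaF₂(s) ⇌ Ba²⁺(aq) + 2 F⁻(aq)
F⁻ is already present at 0.50 mol L⁻¹. If s mol/L of BaF₂ dissolves, [Ba²⁺] = s while [F⁻] ≈ 0.50 mol L⁻¹.
Ksp = [Ba²⁺][F⁻]^2 = s(0.50)^2
s = 2.5×10⁻⁶ / (0.50)^2 = 1.0×10⁻⁵
s = 1.0×10⁻⁵ mol L⁻¹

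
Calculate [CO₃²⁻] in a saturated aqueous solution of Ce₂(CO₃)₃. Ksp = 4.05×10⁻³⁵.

Ce₂(CO₃)₃(s) ⇌ 2 Ce³⁺(aq) + 3 CO₃²⁻(aq)
With molar solubility s: [Ce³⁺] = 2s, [CO₃²⁻] = 3s.
Ksp = [Ce³⁺]^2[CO₃²⁻]^3 = (2s)^2 · (3s)^3 = 108s^5 = 4.05×10⁻³⁵
s = 5.19×10⁻⁸ mol/L
[CO₃²⁻] = 3s = 1.56×10⁻⁷ mol/L

1.56×10⁻⁷ M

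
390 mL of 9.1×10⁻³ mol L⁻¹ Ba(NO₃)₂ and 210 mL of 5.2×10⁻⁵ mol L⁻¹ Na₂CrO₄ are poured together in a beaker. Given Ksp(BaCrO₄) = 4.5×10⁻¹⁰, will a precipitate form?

After mixing, V = 390 mL + 210 mL = 600 mL.
[Ba²⁺] = (9.1×10⁻³)(390)/600 = 5.9×10⁻³ mol L⁻¹
[CrO₄²⁻] = (5.2×10⁻⁵)(210)/600 = 1.8×10⁻⁵ mol L⁻¹
Q = [Ba²⁺][CrO₄²⁻] = 1.1×10⁻⁷
Since Q (1.1×10⁻⁷) exceeds Ksp (4.5×10⁻¹⁰), BaCrO₄ will precipitate.

Yes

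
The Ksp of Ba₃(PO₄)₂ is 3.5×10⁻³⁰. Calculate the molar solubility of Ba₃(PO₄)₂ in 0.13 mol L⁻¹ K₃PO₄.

2.0×10⁻¹⁰ M

Ba₃(PO₄)₂(s) ⇌ 3 Ba²⁺(aq) + 2 PO₄³⁻(aq)
PO₄³⁻ is already present at 0.13 mol L⁻¹. If s mol/L of Ba₃(PO₄)₂ dissolves, [Ba²⁺] = 3s while [PO₄³⁻] ≈ 0.13 mol L⁻¹.
Ksp = [Ba²⁺]^3[PO₄³⁻]^2 = (3s)^3(0.13)^2
(3s)^3 = 3.5×10⁻³⁰ / (0.13)^2 = 2.1×10⁻²⁸
s = 2.0×10⁻¹⁰ mol L⁻¹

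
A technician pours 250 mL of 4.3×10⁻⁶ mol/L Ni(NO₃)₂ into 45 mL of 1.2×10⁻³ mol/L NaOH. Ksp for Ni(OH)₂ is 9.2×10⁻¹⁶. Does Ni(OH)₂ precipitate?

The combined volume is 295 mL.
[Ni²⁺] = (4.3×10⁻⁶)(250)/295 = 3.6×10⁻⁶ mol/L
[OH⁻] = (1.2×10⁻³)(45)/295 = 1.8×10⁻⁴ mol/L
Q = [Ni²⁺][OH⁻]^2 = 1.2×10⁻¹³
Because Q > Ksp (1.2×10⁻¹³ vs 9.2×10⁻¹⁶), a precipitate of Ni(OH)₂ forms.

Yes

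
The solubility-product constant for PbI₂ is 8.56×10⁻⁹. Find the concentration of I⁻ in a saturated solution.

2.58×10⁻³ M

PbI₂(s) ⇌ Pb²⁺(aq) + 2 I⁻(aq)
Call the molar solubility s, so that [Pb²⁺] = s and [I⁻] = 2s.
Ksp = [Pb²⁺][I⁻]^2 = s · (2s)^2 = 4s^3 = 8.56×10⁻⁹
s = 1.29×10⁻³ M
[I⁻] = 2s = 2.58×10⁻³ M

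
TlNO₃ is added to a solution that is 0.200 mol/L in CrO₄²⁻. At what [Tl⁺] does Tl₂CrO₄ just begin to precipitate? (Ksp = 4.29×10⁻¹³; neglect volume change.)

Each salt precipitates once Q = Ksp for that salt.
Tl₂CrO₄(s) ⇌ 2 Tl⁺(aq) + CrO₄²⁻(aq)
Ksp = [Tl⁺]^2[CrO₄²⁻] = [Tl⁺]^2(0.200)
[Tl⁺]^2 = 4.29×10⁻¹³ / (0.200) = 2.15×10⁻¹²
[Tl⁺] = 1.46×10⁻⁶ mol/L

1.46×10⁻⁶ M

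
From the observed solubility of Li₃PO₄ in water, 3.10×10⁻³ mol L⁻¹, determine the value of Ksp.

Ksp = 2.49×10⁻⁹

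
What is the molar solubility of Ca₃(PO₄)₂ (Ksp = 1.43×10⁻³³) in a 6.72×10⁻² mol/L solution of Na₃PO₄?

2.27×10⁻¹¹ M

Ca₃(PO₄)₂(s) ⇌ 3 Ca²⁺(aq) + 2 PO₄³⁻(aq)
The solution already contains PO₄³⁻ at 6.72×10⁻² mol/L. Let s be the molar solubility of Ca₃(PO₄)₂.
[PO₄³⁻] ≈ 6.72×10⁻² mol/L (common ion dominates); [Ca²⁺] = 3s.
Ksp = [Ca²⁺]^3[PO₄³⁻]^2 = (3s)^3(6.72×10⁻²)^2
(3s)^3 = 1.43×10⁻³³ / (6.72×10⁻²)^2 = 3.17×10⁻³¹
s = 2.27×10⁻¹¹ mol/L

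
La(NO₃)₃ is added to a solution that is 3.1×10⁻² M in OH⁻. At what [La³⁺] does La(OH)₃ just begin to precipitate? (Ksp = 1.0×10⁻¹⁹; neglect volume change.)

The threshold for precipitation is Q = Ksp.
La(OH)₃(s) ⇌ La³⁺(aq) + 3 OH⁻(aq)
Ksp = [La³⁺][OH⁻]^3 = [La³⁺](3.1×10⁻²)^3
[La³⁺] = 1.0×10⁻¹⁹ / (3.1×10⁻²)^3 = 3.4×10⁻¹⁵
[La³⁺] = 3.4×10⁻¹⁵ M

3.4×10⁻¹⁵ M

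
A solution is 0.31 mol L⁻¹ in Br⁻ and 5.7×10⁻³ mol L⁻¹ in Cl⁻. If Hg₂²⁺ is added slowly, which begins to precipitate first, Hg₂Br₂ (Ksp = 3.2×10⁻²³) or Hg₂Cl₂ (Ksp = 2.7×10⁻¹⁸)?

Precipitation begins when Q = Ksp.
For Hg₂Br₂: [Hg₂²⁺] = (Ksp/[Br⁻]^2) = 3.3×10⁻²² mol L⁻¹
For Hg₂Cl₂: [Hg₂²⁺] = (Ksp/[Cl⁻]^2) = 8.3×10⁻¹⁴ mol L⁻¹
The smaller threshold [Hg₂²⁺] is reached first, so Hg₂Br₂ precipitates first.

Hg₂Br₂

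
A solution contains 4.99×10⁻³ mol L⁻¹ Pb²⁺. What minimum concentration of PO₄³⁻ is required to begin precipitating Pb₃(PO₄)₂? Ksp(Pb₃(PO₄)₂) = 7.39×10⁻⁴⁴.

A salt starts to precipitate once the ion product Q reaches its Ksp.
Pb₃(PO₄)₂(s) ⇌ 3 Pb²⁺(aq) + 2 PO₄³⁻(aq)
Ksp = [Pb²⁺]^3[PO₄³⁻]^2 = [PO₄³⁻]^2(4.99×10⁻³)^3
[PO₄³⁻]^2 = 7.39×10⁻⁴⁴ / (4.99×10⁻³)^3 = 5.95×10⁻³⁷
[PO₄³⁻] = 7.71×10⁻¹⁹ mol L⁻¹

7.71×10⁻¹⁹ M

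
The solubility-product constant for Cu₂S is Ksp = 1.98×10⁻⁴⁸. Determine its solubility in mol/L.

7.91×10⁻¹⁷ M

Cu₂S(s) ⇌ 2 Cu⁺(aq) + S²⁻(aq)
Let s be the molar solubility. Then [Cu⁺] = 2s and [S²⁻] = s.
Ksp = [Cu⁺]^2[S²⁻] = (2s)^2 · s = 4s^3
4s^3 = 1.98×10⁻⁴⁸  ⇒  s^3 = 4.95×10⁻⁴⁹
Taking the 3rd root, s = 7.91×10⁻¹⁷ mol/L.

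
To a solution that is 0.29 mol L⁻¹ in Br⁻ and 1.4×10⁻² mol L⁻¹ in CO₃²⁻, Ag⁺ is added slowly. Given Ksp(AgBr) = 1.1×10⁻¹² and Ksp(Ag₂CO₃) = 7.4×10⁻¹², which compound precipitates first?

AgBr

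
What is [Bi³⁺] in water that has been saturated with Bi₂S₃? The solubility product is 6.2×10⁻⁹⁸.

Bi₂S₃(s) ⇌ 2 Bi³⁺(aq) + 3 S²⁻(aq)
For each mole of Bi₂S₃ that dissolves per liter, [Bi³⁺] = 2s and [S²⁻] = 3s; let s denote this solubility.
Ksp = [Bi³⁺]^2[S²⁻]^3 = (2s)^2 · (3s)^3 = 108s^5 = 6.2×10⁻⁹⁸
s = 1.4×10⁻²⁰ mol/L
[Bi³⁺] = 2s = 2.8×10⁻²⁰ mol/L

2.8×10⁻²⁰ M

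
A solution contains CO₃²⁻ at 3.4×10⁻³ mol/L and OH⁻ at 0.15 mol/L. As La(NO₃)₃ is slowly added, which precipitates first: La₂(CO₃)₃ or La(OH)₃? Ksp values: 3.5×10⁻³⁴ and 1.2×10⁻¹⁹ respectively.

Each salt precipitates once Q = Ksp for that salt.
For La₂(CO₃)₃: [La³⁺] = (Ksp/[CO₃²⁻]^3)^(1/2) = 9.4×10⁻¹⁴ mol/L
For La(OH)₃: [La³⁺] = (Ksp/[OH⁻]^3) = 3.6×10⁻¹⁷ mol/L
The smaller threshold [La³⁺] is reached first, so La(OH)₃ precipitates first.

La(OH)₃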